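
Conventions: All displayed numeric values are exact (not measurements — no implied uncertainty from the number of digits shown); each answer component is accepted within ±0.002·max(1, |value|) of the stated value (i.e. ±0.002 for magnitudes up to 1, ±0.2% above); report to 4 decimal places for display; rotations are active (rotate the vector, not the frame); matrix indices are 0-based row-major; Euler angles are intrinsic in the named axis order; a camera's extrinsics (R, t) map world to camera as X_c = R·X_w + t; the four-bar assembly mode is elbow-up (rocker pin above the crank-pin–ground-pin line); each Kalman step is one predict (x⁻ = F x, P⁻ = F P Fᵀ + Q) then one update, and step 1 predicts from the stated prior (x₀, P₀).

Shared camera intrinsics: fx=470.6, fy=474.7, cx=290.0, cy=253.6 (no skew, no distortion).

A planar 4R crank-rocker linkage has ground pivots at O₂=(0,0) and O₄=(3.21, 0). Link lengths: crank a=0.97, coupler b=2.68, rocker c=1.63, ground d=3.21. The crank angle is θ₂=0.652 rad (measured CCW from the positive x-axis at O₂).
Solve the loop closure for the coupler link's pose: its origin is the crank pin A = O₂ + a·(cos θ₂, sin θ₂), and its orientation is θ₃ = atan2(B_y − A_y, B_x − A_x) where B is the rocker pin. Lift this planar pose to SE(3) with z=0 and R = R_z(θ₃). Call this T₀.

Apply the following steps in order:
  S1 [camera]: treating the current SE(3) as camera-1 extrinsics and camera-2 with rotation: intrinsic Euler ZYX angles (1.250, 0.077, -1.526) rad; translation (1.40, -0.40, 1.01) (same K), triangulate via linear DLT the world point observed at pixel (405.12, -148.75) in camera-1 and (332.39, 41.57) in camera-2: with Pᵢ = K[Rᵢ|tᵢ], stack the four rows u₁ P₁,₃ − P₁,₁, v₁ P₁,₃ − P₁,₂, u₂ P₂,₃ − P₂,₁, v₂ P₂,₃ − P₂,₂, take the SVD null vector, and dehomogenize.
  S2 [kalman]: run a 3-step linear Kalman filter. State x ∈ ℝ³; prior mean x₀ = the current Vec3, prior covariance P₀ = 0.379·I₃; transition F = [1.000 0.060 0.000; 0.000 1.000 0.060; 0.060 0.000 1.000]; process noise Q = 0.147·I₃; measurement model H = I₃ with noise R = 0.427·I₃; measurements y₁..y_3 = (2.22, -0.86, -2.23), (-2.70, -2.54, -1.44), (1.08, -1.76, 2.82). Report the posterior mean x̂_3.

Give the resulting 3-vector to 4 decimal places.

result = (-0.0541, -1.7296, 0.6452)

source (fourbar_fk): coupler pose = R=[0.9215 -0.3885 0.0000; 0.3885 0.9215 0.0000; 0.0000 0.0000 1.0000], t=(0.7710, 0.5886, 0.0000)
after S1 (triangulate): (-1.0427, -1.1164, 0.9972)
after S2 (kf_track): (-0.0541, -1.7296, 0.6452)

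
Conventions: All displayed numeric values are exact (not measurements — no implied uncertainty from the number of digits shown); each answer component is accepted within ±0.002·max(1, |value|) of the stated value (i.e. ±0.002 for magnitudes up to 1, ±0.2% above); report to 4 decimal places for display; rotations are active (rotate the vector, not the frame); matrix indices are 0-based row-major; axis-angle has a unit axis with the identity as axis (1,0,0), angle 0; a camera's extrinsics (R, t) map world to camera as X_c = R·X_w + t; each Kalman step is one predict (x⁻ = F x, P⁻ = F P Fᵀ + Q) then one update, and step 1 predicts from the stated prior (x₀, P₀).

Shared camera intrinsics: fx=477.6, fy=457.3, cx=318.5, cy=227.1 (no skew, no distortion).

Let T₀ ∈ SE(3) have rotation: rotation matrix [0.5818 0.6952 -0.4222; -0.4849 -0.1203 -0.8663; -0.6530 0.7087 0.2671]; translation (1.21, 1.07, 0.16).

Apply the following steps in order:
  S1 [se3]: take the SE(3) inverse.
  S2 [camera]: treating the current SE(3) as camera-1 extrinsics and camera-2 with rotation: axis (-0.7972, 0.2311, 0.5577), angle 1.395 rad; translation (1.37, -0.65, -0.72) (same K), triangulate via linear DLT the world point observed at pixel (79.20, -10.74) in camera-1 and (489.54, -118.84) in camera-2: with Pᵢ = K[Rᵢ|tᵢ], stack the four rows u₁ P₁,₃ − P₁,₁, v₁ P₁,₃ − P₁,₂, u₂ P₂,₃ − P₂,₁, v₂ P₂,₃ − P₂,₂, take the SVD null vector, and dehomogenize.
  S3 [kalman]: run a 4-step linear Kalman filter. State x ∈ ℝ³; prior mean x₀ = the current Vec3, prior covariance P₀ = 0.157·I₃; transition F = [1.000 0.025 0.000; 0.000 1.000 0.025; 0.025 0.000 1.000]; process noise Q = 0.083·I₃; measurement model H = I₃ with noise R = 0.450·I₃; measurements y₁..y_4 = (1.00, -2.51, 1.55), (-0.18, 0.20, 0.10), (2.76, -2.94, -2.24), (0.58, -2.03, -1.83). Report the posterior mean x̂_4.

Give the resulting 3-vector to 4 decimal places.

after S1 (invert_se3): R=[0.5818 -0.4849 -0.6530; 0.6952 -0.1203 0.7087; -0.4222 -0.8663 0.2671], t=(-0.0807, -0.8258, 1.3950)
after S2 (triangulate): (-1.7758, -0.4871, 0.7867)
after S3 (kf_track): (0.5006, -1.6639, -0.8413)

result = (0.5006, -1.6639, -0.8413)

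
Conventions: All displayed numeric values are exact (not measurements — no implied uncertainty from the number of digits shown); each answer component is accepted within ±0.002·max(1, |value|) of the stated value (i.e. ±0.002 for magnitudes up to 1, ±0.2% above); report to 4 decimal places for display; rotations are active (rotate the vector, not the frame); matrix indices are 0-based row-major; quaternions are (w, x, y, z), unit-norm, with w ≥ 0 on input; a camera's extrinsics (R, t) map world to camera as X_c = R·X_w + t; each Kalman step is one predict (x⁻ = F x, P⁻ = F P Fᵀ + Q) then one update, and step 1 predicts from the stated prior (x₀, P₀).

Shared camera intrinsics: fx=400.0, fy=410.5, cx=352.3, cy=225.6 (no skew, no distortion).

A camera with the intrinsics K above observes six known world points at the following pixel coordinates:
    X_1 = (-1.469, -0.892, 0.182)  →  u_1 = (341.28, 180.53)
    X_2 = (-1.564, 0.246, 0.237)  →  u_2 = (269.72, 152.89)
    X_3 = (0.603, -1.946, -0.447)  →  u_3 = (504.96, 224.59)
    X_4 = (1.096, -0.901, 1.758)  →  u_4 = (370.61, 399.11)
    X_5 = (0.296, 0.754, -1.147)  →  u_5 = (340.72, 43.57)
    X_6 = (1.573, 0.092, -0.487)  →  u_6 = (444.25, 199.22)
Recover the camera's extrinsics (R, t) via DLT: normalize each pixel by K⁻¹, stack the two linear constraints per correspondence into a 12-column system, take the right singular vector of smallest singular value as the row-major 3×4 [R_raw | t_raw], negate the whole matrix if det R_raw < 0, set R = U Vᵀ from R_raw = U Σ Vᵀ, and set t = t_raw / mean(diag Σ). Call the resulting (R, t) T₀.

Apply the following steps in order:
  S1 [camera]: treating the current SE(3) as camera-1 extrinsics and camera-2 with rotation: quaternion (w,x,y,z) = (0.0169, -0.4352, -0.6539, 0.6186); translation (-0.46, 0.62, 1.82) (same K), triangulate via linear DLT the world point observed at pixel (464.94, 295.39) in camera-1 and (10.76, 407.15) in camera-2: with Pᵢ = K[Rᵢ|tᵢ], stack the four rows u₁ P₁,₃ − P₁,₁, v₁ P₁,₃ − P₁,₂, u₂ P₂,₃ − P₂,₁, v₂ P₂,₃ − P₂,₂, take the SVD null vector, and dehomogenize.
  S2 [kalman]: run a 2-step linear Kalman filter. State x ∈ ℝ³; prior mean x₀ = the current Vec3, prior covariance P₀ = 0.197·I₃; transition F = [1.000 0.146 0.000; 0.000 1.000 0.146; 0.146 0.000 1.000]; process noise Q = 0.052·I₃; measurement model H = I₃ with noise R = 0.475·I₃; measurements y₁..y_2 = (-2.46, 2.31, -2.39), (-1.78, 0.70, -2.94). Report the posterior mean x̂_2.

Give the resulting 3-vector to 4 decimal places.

result = (-0.8738, -0.1678, -1.2891)

source (pnp_recover): camera pose = R=[0.4207 -0.7817 -0.4604; 0.4327 -0.2731 0.8592; -0.7973 -0.5607 0.2233], t=(-0.1600, -0.4200, 4.2598)
after S1 (triangulate): (0.9673, -1.5117, 0.3967)
after S2 (kf_track): (-0.8738, -0.1678, -1.2891)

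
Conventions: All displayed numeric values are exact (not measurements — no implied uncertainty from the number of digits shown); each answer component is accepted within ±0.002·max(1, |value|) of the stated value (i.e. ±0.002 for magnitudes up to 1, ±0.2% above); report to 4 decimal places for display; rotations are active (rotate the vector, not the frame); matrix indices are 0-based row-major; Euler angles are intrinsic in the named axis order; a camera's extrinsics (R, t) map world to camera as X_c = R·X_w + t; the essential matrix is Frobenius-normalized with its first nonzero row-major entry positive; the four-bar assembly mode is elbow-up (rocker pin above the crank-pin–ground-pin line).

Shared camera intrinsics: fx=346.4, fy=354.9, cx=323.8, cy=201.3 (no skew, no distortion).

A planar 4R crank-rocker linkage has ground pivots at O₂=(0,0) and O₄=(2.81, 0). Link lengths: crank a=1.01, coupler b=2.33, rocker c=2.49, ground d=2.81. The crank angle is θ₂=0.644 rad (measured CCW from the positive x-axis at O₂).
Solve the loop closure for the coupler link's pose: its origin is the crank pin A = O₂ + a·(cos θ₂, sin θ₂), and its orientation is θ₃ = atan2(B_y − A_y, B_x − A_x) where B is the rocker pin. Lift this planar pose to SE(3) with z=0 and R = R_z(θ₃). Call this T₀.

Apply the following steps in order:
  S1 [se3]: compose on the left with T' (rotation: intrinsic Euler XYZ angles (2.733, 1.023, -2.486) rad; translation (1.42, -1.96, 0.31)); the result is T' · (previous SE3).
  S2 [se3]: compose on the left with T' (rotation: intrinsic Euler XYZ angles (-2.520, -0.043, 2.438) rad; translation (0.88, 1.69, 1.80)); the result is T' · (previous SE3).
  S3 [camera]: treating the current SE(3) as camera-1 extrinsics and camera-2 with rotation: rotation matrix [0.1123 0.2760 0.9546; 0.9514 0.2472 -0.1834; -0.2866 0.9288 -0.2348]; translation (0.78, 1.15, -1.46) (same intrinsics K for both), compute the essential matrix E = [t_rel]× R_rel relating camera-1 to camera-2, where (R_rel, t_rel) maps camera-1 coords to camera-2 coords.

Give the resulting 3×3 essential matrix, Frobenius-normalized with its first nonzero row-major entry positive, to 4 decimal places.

source (fourbar_fk): coupler pose = R=[0.6233 -0.7820 0.0000; 0.7820 0.6233 0.0000; 0.0000 0.0000 1.0000], t=(0.8077, 0.6064, 0.0000)
after S1 (compose_se3): R=[-0.0090 0.5207 0.8537; 0.9117 0.3550 -0.2069; -0.4108 0.7764 -0.4779], t=(1.2791, -1.1588, -0.2886)
after S2 (compose_se3): R=[-0.5647 -0.6596 -0.4961; 0.3163 0.3822 -0.8683; 0.7623 -0.6472 -0.0073], t=(0.6670, 0.1254, 1.0458)
after S3 (essential): [0.2279 -0.2664 0.1937; -0.3220 0.1512 -0.4943; 0.0967 -0.5704 -0.3661]

matrix = [0.2279 -0.2664 0.1937; -0.3220 0.1512 -0.4943; 0.0967 -0.5704 -0.3661]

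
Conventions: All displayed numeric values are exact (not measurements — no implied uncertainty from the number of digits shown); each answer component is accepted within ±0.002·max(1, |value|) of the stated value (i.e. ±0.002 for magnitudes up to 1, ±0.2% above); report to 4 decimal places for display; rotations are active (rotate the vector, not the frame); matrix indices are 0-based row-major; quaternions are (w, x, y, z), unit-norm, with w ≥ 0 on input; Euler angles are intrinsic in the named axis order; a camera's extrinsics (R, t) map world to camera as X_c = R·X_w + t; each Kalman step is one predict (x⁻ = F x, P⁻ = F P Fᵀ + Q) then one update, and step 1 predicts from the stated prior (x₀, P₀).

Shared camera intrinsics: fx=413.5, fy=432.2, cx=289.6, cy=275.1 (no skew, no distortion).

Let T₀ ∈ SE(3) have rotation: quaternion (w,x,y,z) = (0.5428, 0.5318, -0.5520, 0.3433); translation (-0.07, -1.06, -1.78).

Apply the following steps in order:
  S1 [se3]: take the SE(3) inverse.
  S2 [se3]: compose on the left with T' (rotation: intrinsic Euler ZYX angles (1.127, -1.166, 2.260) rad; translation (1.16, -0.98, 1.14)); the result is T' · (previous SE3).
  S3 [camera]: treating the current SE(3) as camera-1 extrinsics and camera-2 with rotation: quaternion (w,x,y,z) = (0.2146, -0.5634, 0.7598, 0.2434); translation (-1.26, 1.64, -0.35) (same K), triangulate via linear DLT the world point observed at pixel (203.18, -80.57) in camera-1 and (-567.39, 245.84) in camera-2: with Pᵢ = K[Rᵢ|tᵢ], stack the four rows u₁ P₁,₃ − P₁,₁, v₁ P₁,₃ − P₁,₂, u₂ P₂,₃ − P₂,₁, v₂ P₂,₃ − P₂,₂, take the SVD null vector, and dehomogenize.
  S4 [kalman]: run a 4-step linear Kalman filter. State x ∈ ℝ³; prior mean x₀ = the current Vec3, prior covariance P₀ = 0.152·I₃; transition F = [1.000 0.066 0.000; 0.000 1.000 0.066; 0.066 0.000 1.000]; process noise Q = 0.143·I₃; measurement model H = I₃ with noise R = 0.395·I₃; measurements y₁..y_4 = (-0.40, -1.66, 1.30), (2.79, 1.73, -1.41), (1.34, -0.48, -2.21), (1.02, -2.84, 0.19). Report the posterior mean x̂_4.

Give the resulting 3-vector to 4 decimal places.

result = (1.1777, -1.3423, -0.6928)

after S1 (invert_se3): R=[0.1549 -0.2144 0.9644; -0.9598 0.1987 0.1983; -0.2341 -0.9563 -0.1750], t=(1.5002, 0.4964, -1.3416)
after S2 (compose_se3): R=[-0.4546 -0.8892 0.0506; 0.8860 -0.4457 0.1274; -0.0907 0.1028 0.9906], t=(0.2757, -1.1637, 3.0058)
after S3 (triangulate): (0.6915, 0.0845, -1.9526)
after S4 (kf_track): (1.1777, -1.3423, -0.6928)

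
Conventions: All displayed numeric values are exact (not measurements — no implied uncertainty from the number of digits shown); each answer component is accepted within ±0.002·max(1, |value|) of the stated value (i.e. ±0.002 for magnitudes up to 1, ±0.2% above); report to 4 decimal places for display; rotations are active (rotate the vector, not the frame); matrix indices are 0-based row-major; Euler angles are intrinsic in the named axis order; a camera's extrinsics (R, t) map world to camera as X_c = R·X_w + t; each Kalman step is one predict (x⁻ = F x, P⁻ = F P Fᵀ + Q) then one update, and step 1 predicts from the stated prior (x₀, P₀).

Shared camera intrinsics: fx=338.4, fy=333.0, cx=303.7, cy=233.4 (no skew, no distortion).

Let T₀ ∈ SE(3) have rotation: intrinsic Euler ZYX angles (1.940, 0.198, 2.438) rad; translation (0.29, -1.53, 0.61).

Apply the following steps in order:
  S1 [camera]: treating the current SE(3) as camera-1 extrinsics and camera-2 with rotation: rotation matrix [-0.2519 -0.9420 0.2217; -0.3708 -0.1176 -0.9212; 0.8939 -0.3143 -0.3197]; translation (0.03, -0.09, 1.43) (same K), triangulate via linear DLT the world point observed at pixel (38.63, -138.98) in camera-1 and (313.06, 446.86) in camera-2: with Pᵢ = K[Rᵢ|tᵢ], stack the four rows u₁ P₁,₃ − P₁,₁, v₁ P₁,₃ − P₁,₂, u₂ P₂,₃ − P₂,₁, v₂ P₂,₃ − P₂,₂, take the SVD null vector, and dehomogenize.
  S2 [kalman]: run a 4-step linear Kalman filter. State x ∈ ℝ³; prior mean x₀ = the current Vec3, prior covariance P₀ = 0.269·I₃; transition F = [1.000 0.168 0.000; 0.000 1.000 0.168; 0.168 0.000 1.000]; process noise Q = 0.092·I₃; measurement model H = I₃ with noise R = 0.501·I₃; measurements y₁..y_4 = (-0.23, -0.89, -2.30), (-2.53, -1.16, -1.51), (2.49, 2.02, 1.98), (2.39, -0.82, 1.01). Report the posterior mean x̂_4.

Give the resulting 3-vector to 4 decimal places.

after S1 (triangulate): (0.1746, -0.4798, -1.6916)
after S2 (kf_track): (1.1381, -0.1463, 0.2705)

result = (1.1381, -0.1463, 0.2705)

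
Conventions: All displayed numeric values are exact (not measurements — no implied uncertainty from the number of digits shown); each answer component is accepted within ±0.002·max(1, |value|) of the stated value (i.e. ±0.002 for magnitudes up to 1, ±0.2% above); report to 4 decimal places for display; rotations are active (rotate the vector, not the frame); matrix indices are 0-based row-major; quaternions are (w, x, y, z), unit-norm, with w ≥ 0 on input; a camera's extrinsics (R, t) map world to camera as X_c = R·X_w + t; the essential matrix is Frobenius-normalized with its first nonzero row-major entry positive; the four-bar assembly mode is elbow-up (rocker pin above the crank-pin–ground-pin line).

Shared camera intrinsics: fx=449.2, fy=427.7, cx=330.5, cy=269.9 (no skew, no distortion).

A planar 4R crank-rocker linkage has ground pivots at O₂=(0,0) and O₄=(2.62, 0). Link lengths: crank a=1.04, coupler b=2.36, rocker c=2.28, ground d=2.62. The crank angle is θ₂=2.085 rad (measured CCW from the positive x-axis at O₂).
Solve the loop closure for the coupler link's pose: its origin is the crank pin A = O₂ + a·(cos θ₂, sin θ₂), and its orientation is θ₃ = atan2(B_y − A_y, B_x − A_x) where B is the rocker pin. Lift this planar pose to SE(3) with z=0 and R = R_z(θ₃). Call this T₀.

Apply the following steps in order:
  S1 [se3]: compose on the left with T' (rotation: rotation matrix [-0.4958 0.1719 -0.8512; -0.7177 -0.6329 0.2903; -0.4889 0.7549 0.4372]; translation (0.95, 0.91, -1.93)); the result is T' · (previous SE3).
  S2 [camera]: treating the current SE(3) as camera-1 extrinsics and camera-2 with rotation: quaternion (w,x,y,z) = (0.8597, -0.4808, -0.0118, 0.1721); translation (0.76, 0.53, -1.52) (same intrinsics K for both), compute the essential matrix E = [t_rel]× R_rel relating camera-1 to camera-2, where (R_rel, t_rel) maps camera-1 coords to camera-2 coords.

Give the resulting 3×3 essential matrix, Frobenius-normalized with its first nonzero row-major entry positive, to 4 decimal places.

source (fourbar_fk): coupler pose = R=[0.8809 -0.4733 0.0000; 0.4733 0.8809 0.0000; 0.0000 0.0000 1.0000], t=(-0.5115, 0.9055, 0.0000)
after S1 (compose_se3): R=[-0.3554 0.3861 -0.8512; -0.9318 -0.2178 0.2903; -0.0734 0.8964 0.4372], t=(1.3593, 0.7040, -0.9964)
after S2 (essential): [0.5939 -0.2045 0.0189; -0.3286 -0.1296 -0.2937; 0.0488 -0.4176 -0.4661]

matrix = [0.5939 -0.2045 0.0189; -0.3286 -0.1296 -0.2937; 0.0488 -0.4176 -0.4661]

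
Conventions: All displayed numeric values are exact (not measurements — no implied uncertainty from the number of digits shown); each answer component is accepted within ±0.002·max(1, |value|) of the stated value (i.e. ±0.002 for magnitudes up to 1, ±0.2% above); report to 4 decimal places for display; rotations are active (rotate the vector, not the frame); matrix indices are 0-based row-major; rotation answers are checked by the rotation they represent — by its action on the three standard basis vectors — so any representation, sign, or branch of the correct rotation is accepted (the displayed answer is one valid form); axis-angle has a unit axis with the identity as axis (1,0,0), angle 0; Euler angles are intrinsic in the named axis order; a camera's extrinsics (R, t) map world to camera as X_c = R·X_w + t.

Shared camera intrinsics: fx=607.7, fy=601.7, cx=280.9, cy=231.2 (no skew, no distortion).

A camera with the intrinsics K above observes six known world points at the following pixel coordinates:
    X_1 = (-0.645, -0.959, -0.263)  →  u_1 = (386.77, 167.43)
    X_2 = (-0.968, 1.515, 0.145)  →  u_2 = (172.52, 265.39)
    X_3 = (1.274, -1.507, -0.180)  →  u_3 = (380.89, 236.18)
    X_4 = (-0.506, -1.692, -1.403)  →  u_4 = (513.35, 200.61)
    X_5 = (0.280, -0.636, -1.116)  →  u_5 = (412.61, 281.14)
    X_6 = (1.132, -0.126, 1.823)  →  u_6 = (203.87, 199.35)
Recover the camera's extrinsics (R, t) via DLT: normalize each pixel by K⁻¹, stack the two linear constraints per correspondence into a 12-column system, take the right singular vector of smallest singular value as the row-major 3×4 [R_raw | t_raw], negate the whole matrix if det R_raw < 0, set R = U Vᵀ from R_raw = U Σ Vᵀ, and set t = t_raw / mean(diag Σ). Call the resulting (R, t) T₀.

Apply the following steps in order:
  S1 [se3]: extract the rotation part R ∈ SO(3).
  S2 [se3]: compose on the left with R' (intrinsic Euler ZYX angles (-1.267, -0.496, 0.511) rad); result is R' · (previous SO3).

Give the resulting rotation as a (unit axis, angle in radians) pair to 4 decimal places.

source (pnp_recover): camera pose = R=[-0.0451 -0.7059 -0.7069; 0.5712 0.5623 -0.5980; 0.8196 -0.4307 0.3779], t=(0.2099, 0.0800, 6.5401)
after S1 (rot_of_se3): [-0.0451 -0.7059 -0.7069; 0.5712 0.5623 -0.5980; 0.8196 -0.4307 0.3779]
after S2 (compose_so3): [-0.0604 0.4976 -0.8653; 0.5185 0.7564 0.3988; 0.8530 -0.4245 -0.3037]

rotation (axis_angle) = ((-0.4321, -0.9018, 0.0109), 1.8795)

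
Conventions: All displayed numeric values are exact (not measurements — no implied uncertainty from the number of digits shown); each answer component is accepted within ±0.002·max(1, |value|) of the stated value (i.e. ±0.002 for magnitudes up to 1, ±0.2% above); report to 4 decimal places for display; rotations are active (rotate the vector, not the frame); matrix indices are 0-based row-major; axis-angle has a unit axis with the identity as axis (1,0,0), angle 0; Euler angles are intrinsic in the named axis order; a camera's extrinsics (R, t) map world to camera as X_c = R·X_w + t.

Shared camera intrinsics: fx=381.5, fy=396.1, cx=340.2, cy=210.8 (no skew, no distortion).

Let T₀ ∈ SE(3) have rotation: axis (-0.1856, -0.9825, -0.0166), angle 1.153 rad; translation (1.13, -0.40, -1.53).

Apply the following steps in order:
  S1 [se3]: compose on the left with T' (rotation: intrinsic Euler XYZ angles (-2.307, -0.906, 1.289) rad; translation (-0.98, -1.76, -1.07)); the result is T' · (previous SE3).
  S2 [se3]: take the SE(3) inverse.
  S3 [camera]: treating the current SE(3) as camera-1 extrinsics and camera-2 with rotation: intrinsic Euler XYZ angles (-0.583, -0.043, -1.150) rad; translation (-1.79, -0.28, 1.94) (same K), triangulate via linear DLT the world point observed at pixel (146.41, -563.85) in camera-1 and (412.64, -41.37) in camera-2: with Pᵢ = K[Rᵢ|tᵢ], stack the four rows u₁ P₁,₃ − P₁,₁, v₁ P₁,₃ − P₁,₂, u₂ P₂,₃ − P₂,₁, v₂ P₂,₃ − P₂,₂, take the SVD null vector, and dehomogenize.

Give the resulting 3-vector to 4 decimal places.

after S1 (compose_se3): R=[-0.6903 -0.4333 -0.5795; 0.1360 -0.8643 0.4843; -0.7106 0.2555 0.6555], t=(0.6551, -2.7062, -1.5272)
after S2 (invert_se3): R=[-0.6903 0.1360 -0.7106; -0.4333 -0.8643 0.2555; -0.5795 0.4843 0.6555], t=(-0.2652, -1.6649, 2.6913)
after S3 (triangulate): (1.9056, 1.5507, -0.4824)

result = (1.9056, 1.5507, -0.4824)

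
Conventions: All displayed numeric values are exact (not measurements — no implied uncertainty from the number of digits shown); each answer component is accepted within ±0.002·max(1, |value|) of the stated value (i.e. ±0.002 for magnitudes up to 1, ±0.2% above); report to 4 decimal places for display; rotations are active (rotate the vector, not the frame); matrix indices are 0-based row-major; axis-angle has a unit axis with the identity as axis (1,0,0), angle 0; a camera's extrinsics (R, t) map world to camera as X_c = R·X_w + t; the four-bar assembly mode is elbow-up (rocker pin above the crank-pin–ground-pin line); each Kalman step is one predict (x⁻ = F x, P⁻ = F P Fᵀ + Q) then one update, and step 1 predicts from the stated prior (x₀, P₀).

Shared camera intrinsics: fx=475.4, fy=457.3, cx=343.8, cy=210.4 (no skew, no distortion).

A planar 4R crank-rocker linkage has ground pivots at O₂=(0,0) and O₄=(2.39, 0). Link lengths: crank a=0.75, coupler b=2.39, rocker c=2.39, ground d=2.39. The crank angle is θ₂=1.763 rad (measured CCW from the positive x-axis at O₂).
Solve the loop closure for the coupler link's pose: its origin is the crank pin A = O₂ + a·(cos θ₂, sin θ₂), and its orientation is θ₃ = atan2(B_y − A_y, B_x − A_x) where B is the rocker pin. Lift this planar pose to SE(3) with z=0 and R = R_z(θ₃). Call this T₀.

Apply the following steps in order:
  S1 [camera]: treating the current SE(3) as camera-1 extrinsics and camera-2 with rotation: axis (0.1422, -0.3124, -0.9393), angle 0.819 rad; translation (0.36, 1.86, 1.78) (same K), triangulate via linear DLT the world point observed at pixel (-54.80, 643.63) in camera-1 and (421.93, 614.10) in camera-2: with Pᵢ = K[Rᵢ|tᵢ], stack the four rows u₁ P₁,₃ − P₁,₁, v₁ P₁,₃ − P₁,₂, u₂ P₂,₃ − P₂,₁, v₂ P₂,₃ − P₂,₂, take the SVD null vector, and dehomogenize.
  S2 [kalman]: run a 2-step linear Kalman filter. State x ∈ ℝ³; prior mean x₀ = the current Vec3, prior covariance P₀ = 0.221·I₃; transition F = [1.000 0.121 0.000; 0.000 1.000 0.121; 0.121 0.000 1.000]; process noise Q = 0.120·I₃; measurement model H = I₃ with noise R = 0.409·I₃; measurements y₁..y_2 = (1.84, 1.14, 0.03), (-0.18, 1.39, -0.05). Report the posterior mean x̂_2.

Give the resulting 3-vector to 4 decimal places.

result = (0.3742, 1.4128, 0.5142)

source (fourbar_fk): coupler pose = R=[0.7627 -0.6468 0.0000; 0.6468 0.7627 0.0000; 0.0000 0.0000 1.0000], t=(-0.1433, 0.7362, 0.0000)
after S1 (triangulate): (-0.4106, 1.4126, 1.6340)
after S2 (kf_track): (0.3742, 1.4128, 0.5142)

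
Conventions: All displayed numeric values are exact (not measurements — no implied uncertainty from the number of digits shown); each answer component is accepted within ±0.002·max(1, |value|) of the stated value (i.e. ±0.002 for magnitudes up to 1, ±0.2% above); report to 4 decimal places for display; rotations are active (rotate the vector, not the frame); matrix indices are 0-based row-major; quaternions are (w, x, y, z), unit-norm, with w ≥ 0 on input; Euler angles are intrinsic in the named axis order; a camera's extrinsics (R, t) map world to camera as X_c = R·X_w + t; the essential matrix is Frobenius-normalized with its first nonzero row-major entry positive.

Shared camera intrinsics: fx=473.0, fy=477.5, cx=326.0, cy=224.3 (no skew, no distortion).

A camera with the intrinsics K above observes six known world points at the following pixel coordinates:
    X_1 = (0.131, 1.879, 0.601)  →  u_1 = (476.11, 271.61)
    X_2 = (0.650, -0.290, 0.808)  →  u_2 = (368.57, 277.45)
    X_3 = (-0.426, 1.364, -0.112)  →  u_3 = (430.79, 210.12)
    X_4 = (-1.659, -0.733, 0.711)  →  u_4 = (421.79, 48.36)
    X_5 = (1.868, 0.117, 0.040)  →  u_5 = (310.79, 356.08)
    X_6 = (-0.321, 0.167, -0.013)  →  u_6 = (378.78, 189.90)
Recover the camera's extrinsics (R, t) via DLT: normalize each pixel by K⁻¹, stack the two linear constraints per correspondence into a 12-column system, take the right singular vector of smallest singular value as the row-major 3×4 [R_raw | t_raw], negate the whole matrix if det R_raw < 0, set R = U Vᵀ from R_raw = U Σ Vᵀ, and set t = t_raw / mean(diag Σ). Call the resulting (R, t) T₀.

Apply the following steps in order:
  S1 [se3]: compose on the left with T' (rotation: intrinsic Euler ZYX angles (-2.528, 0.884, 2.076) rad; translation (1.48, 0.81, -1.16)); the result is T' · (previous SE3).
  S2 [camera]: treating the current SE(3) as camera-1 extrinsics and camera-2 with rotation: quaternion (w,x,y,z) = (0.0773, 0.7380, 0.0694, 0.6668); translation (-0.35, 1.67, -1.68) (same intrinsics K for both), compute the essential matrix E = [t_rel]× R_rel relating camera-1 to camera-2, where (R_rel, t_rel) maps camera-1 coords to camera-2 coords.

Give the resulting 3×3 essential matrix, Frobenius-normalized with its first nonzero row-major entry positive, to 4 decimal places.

matrix = [0.2855 -0.1313 -0.4217; -0.3607 0.0544 0.3172; -0.5044 -0.3347 -0.3511]

source (pnp_recover): camera pose = R=[-0.3817 0.7096 0.5923; 0.9242 0.2879 0.2508; 0.0074 0.6432 -0.7657], t=(0.4200, -0.1700, 5.7405)
after S1 (compose_se3): R=[-0.5725 -0.7346 -0.3642; 0.1519 0.3414 -0.9275; 0.8057 -0.5863 -0.0839], t=(0.2677, 5.9997, -3.3407)
after S2 (essential): [0.2855 -0.1313 -0.4217; -0.3607 0.0544 0.3172; -0.5044 -0.3347 -0.3511]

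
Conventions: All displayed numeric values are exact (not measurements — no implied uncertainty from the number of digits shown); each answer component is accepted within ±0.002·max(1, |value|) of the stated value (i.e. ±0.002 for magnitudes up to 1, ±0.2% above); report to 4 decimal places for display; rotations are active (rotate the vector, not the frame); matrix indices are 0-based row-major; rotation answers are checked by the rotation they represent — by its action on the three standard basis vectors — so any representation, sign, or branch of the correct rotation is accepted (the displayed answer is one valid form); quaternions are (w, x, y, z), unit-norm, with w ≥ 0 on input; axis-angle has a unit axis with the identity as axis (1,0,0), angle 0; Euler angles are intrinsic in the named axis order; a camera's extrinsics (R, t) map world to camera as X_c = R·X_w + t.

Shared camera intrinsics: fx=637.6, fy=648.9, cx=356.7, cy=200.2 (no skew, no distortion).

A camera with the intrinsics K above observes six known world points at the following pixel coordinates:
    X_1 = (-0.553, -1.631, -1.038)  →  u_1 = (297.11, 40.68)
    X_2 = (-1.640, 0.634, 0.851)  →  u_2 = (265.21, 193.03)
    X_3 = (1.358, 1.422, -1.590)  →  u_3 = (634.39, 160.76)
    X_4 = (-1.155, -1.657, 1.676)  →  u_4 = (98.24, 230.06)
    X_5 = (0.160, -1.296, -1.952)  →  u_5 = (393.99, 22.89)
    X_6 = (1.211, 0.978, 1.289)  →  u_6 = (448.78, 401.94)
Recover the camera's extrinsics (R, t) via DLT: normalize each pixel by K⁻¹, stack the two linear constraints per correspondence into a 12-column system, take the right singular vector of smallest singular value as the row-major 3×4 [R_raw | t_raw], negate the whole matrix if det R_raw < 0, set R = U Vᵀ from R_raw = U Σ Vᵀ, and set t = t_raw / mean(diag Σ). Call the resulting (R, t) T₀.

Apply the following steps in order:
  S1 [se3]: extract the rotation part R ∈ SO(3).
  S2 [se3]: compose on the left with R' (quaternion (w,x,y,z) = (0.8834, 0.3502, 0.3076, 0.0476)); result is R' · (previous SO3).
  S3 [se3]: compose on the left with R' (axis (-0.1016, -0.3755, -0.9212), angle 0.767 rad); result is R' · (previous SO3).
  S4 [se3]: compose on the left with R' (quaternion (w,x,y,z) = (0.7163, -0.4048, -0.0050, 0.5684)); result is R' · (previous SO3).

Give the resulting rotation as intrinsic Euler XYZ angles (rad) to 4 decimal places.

rotation (euler_xyz) = (-1.8650, -1.2924, -0.7380)

source (pnp_recover): camera pose = R=[0.4997 0.6930 -0.5197; 0.4932 0.2656 0.8284; 0.7121 -0.6703 -0.2091], t=(0.2300, -0.1100, 5.8996)
after S1 (rot_of_se3): [0.4997 0.6930 -0.5197; 0.4932 0.2656 0.8284; 0.7121 -0.6703 -0.2091]
after S2 (compose_so3): [0.8784 0.2069 -0.4308; 0.0999 0.8019 0.5890; 0.4673 -0.5604 0.6838]
after S3 (compose_so3): [0.5904 0.8022 -0.0889; -0.3981 0.3852 0.8326; 0.7021 -0.4562 0.5468]
after S4 (compose_so3): [0.2033 0.1849 -0.9615; 0.8759 0.4045 0.2630; 0.4376 -0.8956 -0.0797]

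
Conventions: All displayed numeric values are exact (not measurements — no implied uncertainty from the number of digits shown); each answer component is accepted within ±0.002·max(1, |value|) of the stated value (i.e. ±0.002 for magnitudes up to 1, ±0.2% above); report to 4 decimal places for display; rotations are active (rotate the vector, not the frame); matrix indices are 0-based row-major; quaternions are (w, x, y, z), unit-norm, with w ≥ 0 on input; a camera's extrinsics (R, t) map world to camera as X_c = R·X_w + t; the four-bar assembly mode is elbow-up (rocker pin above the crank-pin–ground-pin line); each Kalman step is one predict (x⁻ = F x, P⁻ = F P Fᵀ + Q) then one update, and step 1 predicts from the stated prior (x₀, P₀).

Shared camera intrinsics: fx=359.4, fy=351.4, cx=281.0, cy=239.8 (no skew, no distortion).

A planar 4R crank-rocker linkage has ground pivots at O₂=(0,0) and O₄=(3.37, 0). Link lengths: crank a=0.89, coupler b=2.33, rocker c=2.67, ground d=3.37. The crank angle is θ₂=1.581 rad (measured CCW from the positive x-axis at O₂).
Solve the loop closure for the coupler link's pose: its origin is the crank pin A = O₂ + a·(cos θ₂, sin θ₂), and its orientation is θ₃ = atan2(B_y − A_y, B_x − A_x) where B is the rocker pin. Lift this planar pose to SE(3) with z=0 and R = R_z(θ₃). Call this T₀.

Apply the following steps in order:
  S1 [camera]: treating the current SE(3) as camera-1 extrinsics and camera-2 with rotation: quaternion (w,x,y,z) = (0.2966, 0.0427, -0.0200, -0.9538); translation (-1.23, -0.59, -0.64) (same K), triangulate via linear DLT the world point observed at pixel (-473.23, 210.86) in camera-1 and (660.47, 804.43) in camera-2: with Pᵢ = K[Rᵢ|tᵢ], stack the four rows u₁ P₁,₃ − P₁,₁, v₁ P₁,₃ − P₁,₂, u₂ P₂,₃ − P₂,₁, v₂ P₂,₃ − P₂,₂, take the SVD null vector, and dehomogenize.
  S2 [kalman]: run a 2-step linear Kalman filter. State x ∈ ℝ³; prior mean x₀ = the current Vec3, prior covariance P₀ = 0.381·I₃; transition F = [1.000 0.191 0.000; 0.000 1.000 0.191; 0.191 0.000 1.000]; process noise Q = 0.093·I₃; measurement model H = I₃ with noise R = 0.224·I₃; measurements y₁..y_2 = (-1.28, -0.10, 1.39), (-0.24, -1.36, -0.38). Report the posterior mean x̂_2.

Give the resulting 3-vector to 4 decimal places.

source (fourbar_fk): coupler pose = R=[0.8187 -0.5742 0.0000; 0.5742 0.8187 0.0000; 0.0000 0.0000 1.0000], t=(-0.0091, 0.8900, 0.0000)
after S1 (triangulate): (-1.7994, 0.1012, 0.7340)
after S2 (kf_track): (-0.8919, -0.5917, 0.1660)

result = (-0.8919, -0.5917, 0.1660)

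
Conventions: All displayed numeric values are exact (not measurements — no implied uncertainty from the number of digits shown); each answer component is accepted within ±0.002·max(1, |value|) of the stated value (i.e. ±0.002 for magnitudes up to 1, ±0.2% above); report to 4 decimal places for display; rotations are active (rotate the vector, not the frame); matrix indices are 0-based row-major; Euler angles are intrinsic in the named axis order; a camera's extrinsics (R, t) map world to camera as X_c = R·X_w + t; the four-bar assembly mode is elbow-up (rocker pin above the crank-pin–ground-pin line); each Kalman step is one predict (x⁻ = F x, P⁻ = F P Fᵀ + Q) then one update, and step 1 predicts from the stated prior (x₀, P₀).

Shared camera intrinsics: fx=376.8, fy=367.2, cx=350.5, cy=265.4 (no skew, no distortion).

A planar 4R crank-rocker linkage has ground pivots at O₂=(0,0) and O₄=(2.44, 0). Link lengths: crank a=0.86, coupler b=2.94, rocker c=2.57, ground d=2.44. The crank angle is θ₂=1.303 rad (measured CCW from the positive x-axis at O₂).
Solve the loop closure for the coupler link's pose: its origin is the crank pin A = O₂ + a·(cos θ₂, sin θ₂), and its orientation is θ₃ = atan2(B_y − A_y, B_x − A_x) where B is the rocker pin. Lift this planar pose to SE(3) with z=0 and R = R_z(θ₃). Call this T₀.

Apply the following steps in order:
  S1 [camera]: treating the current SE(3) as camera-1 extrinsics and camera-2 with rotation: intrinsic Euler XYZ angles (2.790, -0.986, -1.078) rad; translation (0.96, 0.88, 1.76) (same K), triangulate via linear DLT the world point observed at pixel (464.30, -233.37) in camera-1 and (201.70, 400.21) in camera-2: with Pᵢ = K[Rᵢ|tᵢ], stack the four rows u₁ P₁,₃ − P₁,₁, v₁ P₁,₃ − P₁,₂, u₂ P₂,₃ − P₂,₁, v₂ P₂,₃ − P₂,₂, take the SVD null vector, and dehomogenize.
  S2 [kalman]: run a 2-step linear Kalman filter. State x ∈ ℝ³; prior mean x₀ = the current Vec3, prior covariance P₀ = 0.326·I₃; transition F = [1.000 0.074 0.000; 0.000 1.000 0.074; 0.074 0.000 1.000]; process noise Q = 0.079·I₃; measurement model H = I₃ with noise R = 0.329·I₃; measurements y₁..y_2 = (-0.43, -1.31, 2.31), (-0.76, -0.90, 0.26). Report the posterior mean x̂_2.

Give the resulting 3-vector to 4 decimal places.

source (fourbar_fk): coupler pose = R=[0.8071 -0.5904 0.0000; 0.5904 0.8071 0.0000; 0.0000 0.0000 1.0000], t=(0.2276, 0.8293, 0.0000)
after S1 (triangulate): (-1.2791, -1.9187, 1.0855)
after S2 (kf_track): (-0.8872, -1.1910, 1.0620)

result = (-0.8872, -1.1910, 1.0620)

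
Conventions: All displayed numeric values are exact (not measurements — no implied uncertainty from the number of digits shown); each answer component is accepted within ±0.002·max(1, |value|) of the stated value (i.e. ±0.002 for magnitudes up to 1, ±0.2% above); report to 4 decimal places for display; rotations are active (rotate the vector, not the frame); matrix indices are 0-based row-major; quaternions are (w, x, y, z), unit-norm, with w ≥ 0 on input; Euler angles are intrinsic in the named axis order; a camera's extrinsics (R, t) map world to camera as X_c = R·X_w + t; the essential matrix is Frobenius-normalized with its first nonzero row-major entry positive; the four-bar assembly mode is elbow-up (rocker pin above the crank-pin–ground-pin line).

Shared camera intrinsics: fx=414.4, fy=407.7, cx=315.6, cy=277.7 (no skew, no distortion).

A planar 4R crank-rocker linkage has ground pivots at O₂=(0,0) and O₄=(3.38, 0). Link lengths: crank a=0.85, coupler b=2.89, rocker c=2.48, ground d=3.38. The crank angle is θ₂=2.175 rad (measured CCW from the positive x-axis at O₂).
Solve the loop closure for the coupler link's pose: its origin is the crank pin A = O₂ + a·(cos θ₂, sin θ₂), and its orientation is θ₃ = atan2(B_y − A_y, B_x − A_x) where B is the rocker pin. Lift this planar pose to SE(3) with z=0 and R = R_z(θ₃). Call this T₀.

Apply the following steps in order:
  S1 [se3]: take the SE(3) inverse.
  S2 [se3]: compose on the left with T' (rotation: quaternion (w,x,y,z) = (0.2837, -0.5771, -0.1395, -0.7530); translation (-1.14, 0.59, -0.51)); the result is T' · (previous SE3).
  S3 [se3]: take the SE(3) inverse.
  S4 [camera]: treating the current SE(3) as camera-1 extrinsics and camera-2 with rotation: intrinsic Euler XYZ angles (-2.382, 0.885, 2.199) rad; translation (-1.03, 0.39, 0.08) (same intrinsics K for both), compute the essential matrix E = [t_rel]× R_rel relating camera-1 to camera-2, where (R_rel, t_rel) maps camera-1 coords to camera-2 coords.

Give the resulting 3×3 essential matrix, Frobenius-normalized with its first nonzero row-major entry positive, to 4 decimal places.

source (fourbar_fk): coupler pose = R=[0.8761 -0.4821 0.0000; 0.4821 0.8761 0.0000; 0.0000 0.0000 1.0000], t=(-0.4829, 0.6995, 0.0000)
after S1 (invert_se3): R=[0.8761 0.4821 0.0000; -0.4821 0.8761 0.0000; 0.0000 0.0000 1.0000], t=(0.0859, -0.8457, 0.0000)
after S2 (compose_se3): R=[-0.4351 0.4320 0.7900; 0.1524 -0.8293 0.5375; 0.8874 0.3543 0.2950], t=(-1.6523, 1.2437, -0.3293)
after S3 (invert_se3): R=[-0.4351 0.1524 0.8874; 0.4320 -0.8293 0.3543; 0.7900 0.5375 0.2950], t=(-0.6163, 1.8620, 0.7339)
after S4 (essential): [0.2822 -0.0548 0.5508; -0.3156 -0.0569 0.4353; 0.5661 0.0176 -0.0294]

matrix = [0.2822 -0.0548 0.5508; -0.3156 -0.0569 0.4353; 0.5661 0.0176 -0.0294]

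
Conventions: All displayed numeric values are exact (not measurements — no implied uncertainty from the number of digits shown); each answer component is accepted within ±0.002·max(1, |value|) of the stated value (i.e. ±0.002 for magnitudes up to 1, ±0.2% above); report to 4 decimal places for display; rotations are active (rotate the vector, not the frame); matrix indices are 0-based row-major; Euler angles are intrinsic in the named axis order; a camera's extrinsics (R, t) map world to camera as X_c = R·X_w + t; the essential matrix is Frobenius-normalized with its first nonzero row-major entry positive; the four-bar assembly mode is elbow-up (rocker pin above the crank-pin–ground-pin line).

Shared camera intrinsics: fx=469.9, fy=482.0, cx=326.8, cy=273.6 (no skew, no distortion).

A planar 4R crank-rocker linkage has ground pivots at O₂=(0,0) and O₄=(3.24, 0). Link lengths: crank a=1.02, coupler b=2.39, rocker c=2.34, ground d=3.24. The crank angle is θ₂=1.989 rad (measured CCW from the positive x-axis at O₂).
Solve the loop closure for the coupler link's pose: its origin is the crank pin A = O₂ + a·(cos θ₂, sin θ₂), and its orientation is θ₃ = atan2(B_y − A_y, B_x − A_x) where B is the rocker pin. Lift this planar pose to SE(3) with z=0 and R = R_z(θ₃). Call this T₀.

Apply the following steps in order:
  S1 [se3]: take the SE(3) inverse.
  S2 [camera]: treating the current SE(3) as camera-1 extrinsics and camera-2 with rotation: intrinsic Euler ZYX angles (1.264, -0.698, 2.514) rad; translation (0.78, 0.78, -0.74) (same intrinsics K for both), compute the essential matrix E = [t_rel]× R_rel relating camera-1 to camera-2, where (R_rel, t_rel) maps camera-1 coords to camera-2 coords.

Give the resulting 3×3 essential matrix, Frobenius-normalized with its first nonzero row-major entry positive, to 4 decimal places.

matrix = [0.0971 -0.2507 0.1191; -0.6273 -0.2617 0.1902; 0.3063 -0.5159 0.2353]

source (fourbar_fk): coupler pose = R=[0.9248 -0.3804 0.0000; 0.3804 0.9248 0.0000; 0.0000 0.0000 1.0000], t=(-0.4142, 0.9321, 0.0000)
after S1 (invert_se3): R=[0.9248 0.3804 0.0000; -0.3804 0.9248 0.0000; 0.0000 0.0000 1.0000], t=(0.0285, -1.0196, 0.0000)
after S2 (essential): [0.0971 -0.2507 0.1191; -0.6273 -0.2617 0.1902; 0.3063 -0.5159 0.2353]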